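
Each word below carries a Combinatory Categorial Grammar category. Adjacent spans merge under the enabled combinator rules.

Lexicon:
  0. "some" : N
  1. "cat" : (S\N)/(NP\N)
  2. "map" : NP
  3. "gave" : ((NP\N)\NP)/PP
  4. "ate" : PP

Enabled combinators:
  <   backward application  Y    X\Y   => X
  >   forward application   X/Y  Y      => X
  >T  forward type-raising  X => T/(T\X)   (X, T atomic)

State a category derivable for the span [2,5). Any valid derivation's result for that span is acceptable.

[0,5] S   >
  [0,1] S/(S\N)   >T
    [0,1] "some" : N
  [1,5] S\N   >
    [1,2] "cat" : (S\N)/(NP\N)
    [2,5] NP\N   <
      [2,3] "map" : NP
      [3,5] (NP\N)\NP   >
        [3,4] "gave" : ((NP\N)\NP)/PP
        [4,5] "ate" : PP

NP\N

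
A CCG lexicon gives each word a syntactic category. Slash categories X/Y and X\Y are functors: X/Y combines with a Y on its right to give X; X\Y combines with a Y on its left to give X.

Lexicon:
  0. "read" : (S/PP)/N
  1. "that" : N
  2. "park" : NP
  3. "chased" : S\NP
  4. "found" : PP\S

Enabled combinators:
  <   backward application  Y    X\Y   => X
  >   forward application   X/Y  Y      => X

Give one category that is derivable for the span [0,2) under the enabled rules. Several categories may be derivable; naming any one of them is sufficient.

S/PP

[0,5] S   >
  [0,2] S/PP   >
    [0,1] "read" : (S/PP)/N
    [1,2] "that" : N
  [2,5] PP   <
    [2,4] S   <
      [2,3] "park" : NP
      [3,4] "chased" : S\NP
    [4,5] "found" : PP\S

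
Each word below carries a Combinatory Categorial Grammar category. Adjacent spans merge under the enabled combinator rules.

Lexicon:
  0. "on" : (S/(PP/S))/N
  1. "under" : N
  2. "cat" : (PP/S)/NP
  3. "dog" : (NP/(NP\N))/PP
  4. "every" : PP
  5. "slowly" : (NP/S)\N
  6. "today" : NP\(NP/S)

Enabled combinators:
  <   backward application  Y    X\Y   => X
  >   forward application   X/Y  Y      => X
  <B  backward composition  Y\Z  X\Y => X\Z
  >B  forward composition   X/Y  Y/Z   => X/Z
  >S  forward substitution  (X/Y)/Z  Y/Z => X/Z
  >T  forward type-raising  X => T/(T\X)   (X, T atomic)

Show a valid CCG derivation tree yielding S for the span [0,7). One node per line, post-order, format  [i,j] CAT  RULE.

[0,1] (S/(PP/S))/N  lex  "on"
[1,2] N  lex  "under"
[0,2] S/(PP/S)  >  k=1
[2,3] (PP/S)/NP  lex  "cat"
[3,4] (NP/(NP\N))/PP  lex  "dog"
[4,5] PP  lex  "every"
[3,5] NP/(NP\N)  >  k=4
[5,6] (NP/S)\N  lex  "slowly"
[6,7] NP\(NP/S)  lex  "today"
[5,7] NP\N  <B  k=6
[3,7] NP  >  k=5
[2,7] PP/S  >  k=3
[0,7] S  >  k=2

[0,7] S   >
  [0,2] S/(PP/S)   >
    [0,1] "on" : (S/(PP/S))/N
    [1,2] "under" : N
  [2,7] PP/S   >
    [2,3] "cat" : (PP/S)/NP
    [3,7] NP   >
      [3,5] NP/(NP\N)   >
        [3,4] "dog" : (NP/(NP\N))/PP
        [4,5] "every" : PP
      [5,7] NP\N   <B
        [5,6] "slowly" : (NP/S)\N
        [6,7] "today" : NP\(NP/S)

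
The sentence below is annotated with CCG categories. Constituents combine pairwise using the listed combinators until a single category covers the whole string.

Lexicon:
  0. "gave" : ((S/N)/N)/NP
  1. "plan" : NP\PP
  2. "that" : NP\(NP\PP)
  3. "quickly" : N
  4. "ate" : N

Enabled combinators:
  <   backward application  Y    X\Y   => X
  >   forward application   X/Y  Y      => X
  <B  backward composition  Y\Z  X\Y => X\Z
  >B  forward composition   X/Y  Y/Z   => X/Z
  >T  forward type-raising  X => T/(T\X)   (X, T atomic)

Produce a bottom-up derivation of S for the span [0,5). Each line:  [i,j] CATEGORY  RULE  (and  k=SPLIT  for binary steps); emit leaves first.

[0,5] S   >
  [0,4] S/N   >
    [0,3] (S/N)/N   >
      [0,1] "gave" : ((S/N)/N)/NP
      [1,3] NP   <
        [1,2] "plan" : NP\PP
        [2,3] "that" : NP\(NP\PP)
    [3,4] "quickly" : N
  [4,5] "ate" : N

[0,1] ((S/N)/N)/NP  lex  "gave"
[1,2] NP\PP  lex  "plan"
[2,3] NP\(NP\PP)  lex  "that"
[1,3] NP  <  k=2
[0,3] (S/N)/N  >  k=1
[3,4] N  lex  "quickly"
[0,4] S/N  >  k=3
[4,5] N  lex  "ate"
[0,5] S  >  k=4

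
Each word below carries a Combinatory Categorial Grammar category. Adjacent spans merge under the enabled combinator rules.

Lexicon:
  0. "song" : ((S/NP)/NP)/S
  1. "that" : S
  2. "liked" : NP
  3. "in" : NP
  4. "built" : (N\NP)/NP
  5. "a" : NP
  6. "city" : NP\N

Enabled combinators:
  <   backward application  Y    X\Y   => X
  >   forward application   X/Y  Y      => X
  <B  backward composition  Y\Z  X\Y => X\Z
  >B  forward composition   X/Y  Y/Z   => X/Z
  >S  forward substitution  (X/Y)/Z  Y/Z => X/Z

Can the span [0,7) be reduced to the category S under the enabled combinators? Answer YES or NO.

[0,7] S   >
  [0,3] S/NP   >
    [0,2] (S/NP)/NP   >
      [0,1] "song" : ((S/NP)/NP)/S
      [1,2] "that" : S
    [2,3] "liked" : NP
  [3,7] NP   <
    [3,6] N   <
      [3,4] "in" : NP
      [4,6] N\NP   >
        [4,5] "built" : (N\NP)/NP
        [5,6] "a" : NP
    [6,7] "city" : NP\N

YES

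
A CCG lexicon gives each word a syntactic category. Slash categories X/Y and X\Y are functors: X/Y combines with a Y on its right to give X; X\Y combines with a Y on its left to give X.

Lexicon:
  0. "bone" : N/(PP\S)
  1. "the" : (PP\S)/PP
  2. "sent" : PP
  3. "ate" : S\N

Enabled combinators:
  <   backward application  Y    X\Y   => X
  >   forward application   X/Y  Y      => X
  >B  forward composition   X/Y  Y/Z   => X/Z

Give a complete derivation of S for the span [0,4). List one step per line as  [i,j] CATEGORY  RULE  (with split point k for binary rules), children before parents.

[0,4] S   <
  [0,3] N   >
    [0,2] N/PP   >B
      [0,1] "bone" : N/(PP\S)
      [1,2] "the" : (PP\S)/PP
    [2,3] "sent" : PP
  [3,4] "ate" : S\N

[0,1] N/(PP\S)  lex  "bone"
[1,2] (PP\S)/PP  lex  "the"
[0,2] N/PP  >B  k=1
[2,3] PP  lex  "sent"
[0,3] N  >  k=2
[3,4] S\N  lex  "ate"
[0,4] S  <  k=3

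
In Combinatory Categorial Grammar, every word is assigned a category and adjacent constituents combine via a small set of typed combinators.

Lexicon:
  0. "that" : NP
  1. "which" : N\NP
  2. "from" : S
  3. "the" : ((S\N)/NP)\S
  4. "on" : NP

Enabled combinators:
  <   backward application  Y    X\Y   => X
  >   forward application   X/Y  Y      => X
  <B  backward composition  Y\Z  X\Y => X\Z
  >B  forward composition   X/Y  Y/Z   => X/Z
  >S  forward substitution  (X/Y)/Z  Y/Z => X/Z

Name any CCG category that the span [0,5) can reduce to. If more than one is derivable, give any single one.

[0,5] S   <
  [0,2] N   <
    [0,1] "that" : NP
    [1,2] "which" : N\NP
  [2,5] S\N   >
    [2,4] (S\N)/NP   <
      [2,3] "from" : S
      [3,4] "the" : ((S\N)/NP)\S
    [4,5] "on" : NP

S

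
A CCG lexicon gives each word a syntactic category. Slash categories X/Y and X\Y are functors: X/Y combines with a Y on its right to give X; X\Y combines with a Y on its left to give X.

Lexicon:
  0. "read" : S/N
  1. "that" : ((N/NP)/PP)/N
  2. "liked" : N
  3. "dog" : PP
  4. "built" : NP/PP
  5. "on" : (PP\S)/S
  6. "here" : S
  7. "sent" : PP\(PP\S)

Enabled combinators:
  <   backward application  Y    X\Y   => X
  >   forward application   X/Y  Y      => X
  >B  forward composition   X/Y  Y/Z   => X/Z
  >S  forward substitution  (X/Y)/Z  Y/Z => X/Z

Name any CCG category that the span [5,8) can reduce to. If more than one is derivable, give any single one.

PP

[0,8] S   >
  [0,1] "read" : S/N
  [1,8] N   >
    [1,5] N/PP   >B
      [1,4] N/NP   >
        [1,3] (N/NP)/PP   >
          [1,2] "that" : ((N/NP)/PP)/N
          [2,3] "liked" : N
        [3,4] "dog" : PP
      [4,5] "built" : NP/PP
    [5,8] PP   <
      [5,7] PP\S   >
        [5,6] "on" : (PP\S)/S
        [6,7] "here" : S
      [7,8] "sent" : PP\(PP\S)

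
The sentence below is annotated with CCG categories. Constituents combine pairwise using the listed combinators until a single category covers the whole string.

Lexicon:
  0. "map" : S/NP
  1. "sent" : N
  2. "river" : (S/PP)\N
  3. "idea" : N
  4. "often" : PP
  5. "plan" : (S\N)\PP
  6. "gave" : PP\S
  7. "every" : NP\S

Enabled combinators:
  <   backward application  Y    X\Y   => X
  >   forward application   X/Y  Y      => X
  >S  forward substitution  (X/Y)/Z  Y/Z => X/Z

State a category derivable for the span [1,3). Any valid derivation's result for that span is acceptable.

[0,8] S   >
  [0,1] "map" : S/NP
  [1,8] NP   <
    [1,7] S   >
      [1,3] S/PP   <
        [1,2] "sent" : N
        [2,3] "river" : (S/PP)\N
      [3,7] PP   <
        [3,6] S   <
          [3,4] "idea" : N
          [4,6] S\N   <
            [4,5] "often" : PP
            [5,6] "plan" : (S\N)\PP
        [6,7] "gave" : PP\S
    [7,8] "every" : NP\S

S/PP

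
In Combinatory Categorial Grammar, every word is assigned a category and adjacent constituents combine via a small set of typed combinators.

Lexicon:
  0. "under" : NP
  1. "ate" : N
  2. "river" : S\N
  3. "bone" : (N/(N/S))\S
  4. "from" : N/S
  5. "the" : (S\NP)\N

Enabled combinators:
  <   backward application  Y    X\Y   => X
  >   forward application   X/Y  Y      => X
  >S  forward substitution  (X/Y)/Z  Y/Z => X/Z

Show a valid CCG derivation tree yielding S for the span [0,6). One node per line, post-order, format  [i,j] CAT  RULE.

[0,6] S   <
  [0,1] "under" : NP
  [1,6] S\NP   <
    [1,5] N   >
      [1,4] N/(N/S)   <
        [1,3] S   <
          [1,2] "ate" : N
          [2,3] "river" : S\N
        [3,4] "bone" : (N/(N/S))\S
      [4,5] "from" : N/S
    [5,6] "the" : (S\NP)\N

[0,1] NP  lex  "under"
[1,2] N  lex  "ate"
[2,3] S\N  lex  "river"
[1,3] S  <  k=2
[3,4] (N/(N/S))\S  lex  "bone"
[1,4] N/(N/S)  <  k=3
[4,5] N/S  lex  "from"
[1,5] N  >  k=4
[5,6] (S\NP)\N  lex  "the"
[1,6] S\NP  <  k=5
[0,6] S  <  k=1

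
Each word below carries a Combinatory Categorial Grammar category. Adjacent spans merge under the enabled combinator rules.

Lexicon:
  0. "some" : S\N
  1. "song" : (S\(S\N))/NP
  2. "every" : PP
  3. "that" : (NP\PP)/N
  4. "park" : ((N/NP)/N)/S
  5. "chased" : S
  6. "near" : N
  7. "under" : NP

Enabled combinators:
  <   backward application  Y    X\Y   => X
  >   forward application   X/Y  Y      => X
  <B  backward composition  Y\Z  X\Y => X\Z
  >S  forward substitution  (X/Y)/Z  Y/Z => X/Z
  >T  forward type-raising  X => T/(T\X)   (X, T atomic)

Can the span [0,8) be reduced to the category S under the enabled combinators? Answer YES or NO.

[0,8] S   <
  [0,1] "some" : S\N
  [1,8] S\(S\N)   >
    [1,2] "song" : (S\(S\N))/NP
    [2,8] NP   <
      [2,3] "every" : PP
      [3,8] NP\PP   >
        [3,4] "that" : (NP\PP)/N
        [4,8] N   >
          [4,7] N/NP   >
            [4,6] (N/NP)/N   >
              [4,5] "park" : ((N/NP)/N)/S
              [5,6] "chased" : S
            [6,7] "near" : N
          [7,8] "under" : NP

YES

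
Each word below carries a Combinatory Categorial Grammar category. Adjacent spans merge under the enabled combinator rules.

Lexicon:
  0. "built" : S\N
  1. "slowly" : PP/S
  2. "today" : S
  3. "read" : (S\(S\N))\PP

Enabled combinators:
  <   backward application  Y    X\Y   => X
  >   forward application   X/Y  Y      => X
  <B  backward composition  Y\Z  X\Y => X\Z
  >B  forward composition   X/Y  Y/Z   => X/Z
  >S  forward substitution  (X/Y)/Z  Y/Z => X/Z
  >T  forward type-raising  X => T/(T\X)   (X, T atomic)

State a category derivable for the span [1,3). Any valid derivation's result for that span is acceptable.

PP

[0,4] S   <
  [0,1] "built" : S\N
  [1,4] S\(S\N)   <
    [1,3] PP   >
      [1,2] "slowly" : PP/S
      [2,3] "today" : S
    [3,4] "read" : (S\(S\N))\PP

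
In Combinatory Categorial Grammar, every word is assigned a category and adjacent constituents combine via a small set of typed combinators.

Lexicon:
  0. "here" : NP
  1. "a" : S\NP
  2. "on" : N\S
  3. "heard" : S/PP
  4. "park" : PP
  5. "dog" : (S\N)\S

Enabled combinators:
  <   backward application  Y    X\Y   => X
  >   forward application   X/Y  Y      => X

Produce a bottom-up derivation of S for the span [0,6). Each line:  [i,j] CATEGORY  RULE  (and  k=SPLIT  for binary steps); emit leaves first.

[0,6] S   <
  [0,3] N   <
    [0,2] S   <
      [0,1] "here" : NP
      [1,2] "a" : S\NP
    [2,3] "on" : N\S
  [3,6] S\N   <
    [3,5] S   >
      [3,4] "heard" : S/PP
      [4,5] "park" : PP
    [5,6] "dog" : (S\N)\S

[0,1] NP  lex  "here"
[1,2] S\NP  lex  "a"
[0,2] S  <  k=1
[2,3] N\S  lex  "on"
[0,3] N  <  k=2
[3,4] S/PP  lex  "heard"
[4,5] PP  lex  "park"
[3,5] S  >  k=4
[5,6] (S\N)\S  lex  "dog"
[3,6] S\N  <  k=5
[0,6] S  <  k=3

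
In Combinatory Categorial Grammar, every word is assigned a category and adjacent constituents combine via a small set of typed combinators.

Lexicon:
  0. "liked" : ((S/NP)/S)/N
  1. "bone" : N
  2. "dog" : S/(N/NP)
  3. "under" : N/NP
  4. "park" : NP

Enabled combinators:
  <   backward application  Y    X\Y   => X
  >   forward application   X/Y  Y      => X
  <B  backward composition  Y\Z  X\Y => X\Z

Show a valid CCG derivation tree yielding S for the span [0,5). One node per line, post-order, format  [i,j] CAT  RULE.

[0,1] ((S/NP)/S)/N  lex  "liked"
[1,2] N  lex  "bone"
[0,2] (S/NP)/S  >  k=1
[2,3] S/(N/NP)  lex  "dog"
[3,4] N/NP  lex  "under"
[2,4] S  >  k=3
[0,4] S/NP  >  k=2
[4,5] NP  lex  "park"
[0,5] S  >  k=4

[0,5] S   >
  [0,4] S/NP   >
    [0,2] (S/NP)/S   >
      [0,1] "liked" : ((S/NP)/S)/N
      [1,2] "bone" : N
    [2,4] S   >
      [2,3] "dog" : S/(N/NP)
      [3,4] "under" : N/NP
  [4,5] "park" : NP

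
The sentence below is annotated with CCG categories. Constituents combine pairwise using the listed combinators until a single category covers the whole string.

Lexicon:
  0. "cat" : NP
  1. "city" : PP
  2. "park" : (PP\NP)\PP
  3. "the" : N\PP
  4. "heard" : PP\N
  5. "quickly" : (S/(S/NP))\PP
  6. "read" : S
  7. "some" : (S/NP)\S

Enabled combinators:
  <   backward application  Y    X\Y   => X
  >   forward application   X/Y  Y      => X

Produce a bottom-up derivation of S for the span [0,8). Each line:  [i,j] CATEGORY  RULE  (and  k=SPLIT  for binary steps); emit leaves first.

[0,8] S   >
  [0,6] S/(S/NP)   <
    [0,5] PP   <
      [0,4] N   <
        [0,3] PP   <
          [0,1] "cat" : NP
          [1,3] PP\NP   <
            [1,2] "city" : PP
            [2,3] "park" : (PP\NP)\PP
        [3,4] "the" : N\PP
      [4,5] "heard" : PP\N
    [5,6] "quickly" : (S/(S/NP))\PP
  [6,8] S/NP   <
    [6,7] "read" : S
    [7,8] "some" : (S/NP)\S

[0,1] NP  lex  "cat"
[1,2] PP  lex  "city"
[2,3] (PP\NP)\PP  lex  "park"
[1,3] PP\NP  <  k=2
[0,3] PP  <  k=1
[3,4] N\PP  lex  "the"
[0,4] N  <  k=3
[4,5] PP\N  lex  "heard"
[0,5] PP  <  k=4
[5,6] (S/(S/NP))\PP  lex  "quickly"
[0,6] S/(S/NP)  <  k=5
[6,7] S  lex  "read"
[7,8] (S/NP)\S  lex  "some"
[6,8] S/NP  <  k=7
[0,8] S  >  k=6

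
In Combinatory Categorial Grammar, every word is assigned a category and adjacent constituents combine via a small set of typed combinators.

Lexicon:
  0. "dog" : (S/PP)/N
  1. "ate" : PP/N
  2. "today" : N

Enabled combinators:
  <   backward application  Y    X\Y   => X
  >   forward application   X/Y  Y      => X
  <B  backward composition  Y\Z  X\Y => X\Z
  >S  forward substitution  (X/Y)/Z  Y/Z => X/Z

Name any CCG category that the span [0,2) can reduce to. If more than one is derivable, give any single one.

[0,3] S   >
  [0,2] S/N   >S
    [0,1] "dog" : (S/PP)/N
    [1,2] "ate" : PP/N
  [2,3] "today" : N

S/N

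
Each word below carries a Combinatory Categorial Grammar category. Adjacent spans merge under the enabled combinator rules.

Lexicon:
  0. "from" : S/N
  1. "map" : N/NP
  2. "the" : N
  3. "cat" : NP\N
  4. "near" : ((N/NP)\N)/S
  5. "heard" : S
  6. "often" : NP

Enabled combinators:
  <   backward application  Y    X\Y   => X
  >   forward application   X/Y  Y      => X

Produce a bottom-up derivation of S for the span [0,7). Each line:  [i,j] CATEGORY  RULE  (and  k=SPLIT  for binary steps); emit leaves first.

[0,1] S/N  lex  "from"
[1,2] N/NP  lex  "map"
[2,3] N  lex  "the"
[3,4] NP\N  lex  "cat"
[2,4] NP  <  k=3
[1,4] N  >  k=2
[4,5] ((N/NP)\N)/S  lex  "near"
[5,6] S  lex  "heard"
[4,6] (N/NP)\N  >  k=5
[1,6] N/NP  <  k=4
[6,7] NP  lex  "often"
[1,7] N  >  k=6
[0,7] S  >  k=1

[0,7] S   >
  [0,1] "from" : S/N
  [1,7] N   >
    [1,6] N/NP   <
      [1,4] N   >
        [1,2] "map" : N/NP
        [2,4] NP   <
          [2,3] "the" : N
          [3,4] "cat" : NP\N
      [4,6] (N/NP)\N   >
        [4,5] "near" : ((N/NP)\N)/S
        [5,6] "heard" : S
    [6,7] "often" : NP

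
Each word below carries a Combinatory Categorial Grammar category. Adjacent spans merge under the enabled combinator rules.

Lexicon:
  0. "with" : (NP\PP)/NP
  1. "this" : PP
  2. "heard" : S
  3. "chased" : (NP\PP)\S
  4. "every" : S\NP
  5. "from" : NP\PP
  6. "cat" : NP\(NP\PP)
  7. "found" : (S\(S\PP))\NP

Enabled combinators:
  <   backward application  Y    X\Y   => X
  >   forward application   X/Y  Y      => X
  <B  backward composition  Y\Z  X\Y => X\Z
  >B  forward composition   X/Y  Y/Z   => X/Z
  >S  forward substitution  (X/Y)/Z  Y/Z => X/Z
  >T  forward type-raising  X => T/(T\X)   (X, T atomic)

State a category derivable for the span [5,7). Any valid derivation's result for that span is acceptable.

[0,8] S   <
  [0,5] S\PP   <B
    [0,4] NP\PP   >
      [0,1] "with" : (NP\PP)/NP
      [1,4] NP   >
        [1,2] NP/(NP\PP)   >T
          [1,2] "this" : PP
        [2,4] NP\PP   <
          [2,3] "heard" : S
          [3,4] "chased" : (NP\PP)\S
    [4,5] "every" : S\NP
  [5,8] S\(S\PP)   <
    [5,7] NP   <
      [5,6] "from" : NP\PP
      [6,7] "cat" : NP\(NP\PP)
    [7,8] "found" : (S\(S\PP))\NP

NP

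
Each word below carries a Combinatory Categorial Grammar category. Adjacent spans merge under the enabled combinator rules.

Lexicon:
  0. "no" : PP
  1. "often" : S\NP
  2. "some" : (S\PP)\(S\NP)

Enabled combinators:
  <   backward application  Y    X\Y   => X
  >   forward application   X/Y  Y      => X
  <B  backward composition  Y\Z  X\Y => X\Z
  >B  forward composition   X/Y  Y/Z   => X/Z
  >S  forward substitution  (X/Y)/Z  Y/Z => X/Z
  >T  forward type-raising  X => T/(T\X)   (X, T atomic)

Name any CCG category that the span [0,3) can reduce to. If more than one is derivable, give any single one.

[0,3] S   <
  [0,1] "no" : PP
  [1,3] S\PP   <
    [1,2] "often" : S\NP
    [2,3] "some" : (S\PP)\(S\NP)

S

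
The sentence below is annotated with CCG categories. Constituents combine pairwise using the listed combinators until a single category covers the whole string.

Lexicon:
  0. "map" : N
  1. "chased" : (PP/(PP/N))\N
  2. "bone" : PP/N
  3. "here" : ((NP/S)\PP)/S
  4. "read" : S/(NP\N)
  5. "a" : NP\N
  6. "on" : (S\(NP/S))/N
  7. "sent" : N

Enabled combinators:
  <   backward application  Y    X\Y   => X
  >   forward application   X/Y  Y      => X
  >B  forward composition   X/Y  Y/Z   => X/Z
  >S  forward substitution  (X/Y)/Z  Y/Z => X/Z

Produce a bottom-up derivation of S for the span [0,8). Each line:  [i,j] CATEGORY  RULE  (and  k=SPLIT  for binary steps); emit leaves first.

[0,8] S   <
  [0,6] NP/S   <
    [0,3] PP   >
      [0,2] PP/(PP/N)   <
        [0,1] "map" : N
        [1,2] "chased" : (PP/(PP/N))\N
      [2,3] "bone" : PP/N
    [3,6] (NP/S)\PP   >
      [3,4] "here" : ((NP/S)\PP)/S
      [4,6] S   >
        [4,5] "read" : S/(NP\N)
        [5,6] "a" : NP\N
  [6,8] S\(NP/S)   >
    [6,7] "on" : (S\(NP/S))/N
    [7,8] "sent" : N

[0,1] N  lex  "map"
[1,2] (PP/(PP/N))\N  lex  "chased"
[0,2] PP/(PP/N)  <  k=1
[2,3] PP/N  lex  "bone"
[0,3] PP  >  k=2
[3,4] ((NP/S)\PP)/S  lex  "here"
[4,5] S/(NP\N)  lex  "read"
[5,6] NP\N  lex  "a"
[4,6] S  >  k=5
[3,6] (NP/S)\PP  >  k=4
[0,6] NP/S  <  k=3
[6,7] (S\(NP/S))/N  lex  "on"
[7,8] N  lex  "sent"
[6,8] S\(NP/S)  >  k=7
[0,8] S  <  k=6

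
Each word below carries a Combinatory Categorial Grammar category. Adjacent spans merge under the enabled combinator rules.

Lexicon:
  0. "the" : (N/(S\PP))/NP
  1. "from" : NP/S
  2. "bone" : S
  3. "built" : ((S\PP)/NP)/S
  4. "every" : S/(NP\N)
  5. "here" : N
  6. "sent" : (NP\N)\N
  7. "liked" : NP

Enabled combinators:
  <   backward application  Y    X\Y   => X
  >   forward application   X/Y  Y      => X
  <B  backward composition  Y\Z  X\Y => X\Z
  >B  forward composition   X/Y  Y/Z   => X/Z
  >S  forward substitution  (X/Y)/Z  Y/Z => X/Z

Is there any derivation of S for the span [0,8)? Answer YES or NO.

(N/(S\PP))/NP NP/S S ((S\PP)/NP)/S S/(NP\N) N (NP\N)\N NP
CKY chart[0,8] = {N}; S ∉ chart

NO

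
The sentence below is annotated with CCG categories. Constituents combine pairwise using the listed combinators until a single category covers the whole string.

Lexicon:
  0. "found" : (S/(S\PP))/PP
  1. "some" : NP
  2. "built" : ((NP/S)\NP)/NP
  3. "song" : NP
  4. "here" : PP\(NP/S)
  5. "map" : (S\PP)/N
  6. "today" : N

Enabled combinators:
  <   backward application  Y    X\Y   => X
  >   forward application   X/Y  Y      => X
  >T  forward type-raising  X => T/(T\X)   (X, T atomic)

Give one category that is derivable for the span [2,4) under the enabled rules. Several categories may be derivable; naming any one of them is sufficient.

[0,7] S   >
  [0,5] S/(S\PP)   >
    [0,1] "found" : (S/(S\PP))/PP
    [1,5] PP   <
      [1,4] NP/S   <
        [1,2] "some" : NP
        [2,4] (NP/S)\NP   >
          [2,3] "built" : ((NP/S)\NP)/NP
          [3,4] "song" : NP
      [4,5] "here" : PP\(NP/S)
  [5,7] S\PP   >
    [5,6] "map" : (S\PP)/N
    [6,7] "today" : N

(NP/S)\NP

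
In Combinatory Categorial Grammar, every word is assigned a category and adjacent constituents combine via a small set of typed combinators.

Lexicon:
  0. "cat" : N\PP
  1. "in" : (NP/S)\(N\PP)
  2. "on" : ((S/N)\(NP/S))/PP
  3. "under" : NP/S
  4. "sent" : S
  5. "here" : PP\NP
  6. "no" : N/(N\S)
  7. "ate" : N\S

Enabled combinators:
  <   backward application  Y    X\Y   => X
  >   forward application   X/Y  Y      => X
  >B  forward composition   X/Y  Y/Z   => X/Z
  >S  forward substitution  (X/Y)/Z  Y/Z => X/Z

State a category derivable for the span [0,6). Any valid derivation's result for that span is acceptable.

S/N

[0,8] S   >
  [0,6] S/N   <
    [0,2] NP/S   <
      [0,1] "cat" : N\PP
      [1,2] "in" : (NP/S)\(N\PP)
    [2,6] (S/N)\(NP/S)   >
      [2,3] "on" : ((S/N)\(NP/S))/PP
      [3,6] PP   <
        [3,5] NP   >
          [3,4] "under" : NP/S
          [4,5] "sent" : S
        [5,6] "here" : PP\NP
  [6,8] N   >
    [6,7] "no" : N/(N\S)
    [7,8] "ate" : N\S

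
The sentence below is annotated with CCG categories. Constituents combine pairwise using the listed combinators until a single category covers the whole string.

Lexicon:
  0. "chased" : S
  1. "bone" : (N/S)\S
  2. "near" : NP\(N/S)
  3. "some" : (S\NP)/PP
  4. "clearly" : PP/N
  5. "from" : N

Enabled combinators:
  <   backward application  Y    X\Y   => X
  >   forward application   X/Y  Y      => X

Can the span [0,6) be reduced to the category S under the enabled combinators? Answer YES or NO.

YES

[0,6] S   <
  [0,3] NP   <
    [0,2] N/S   <
      [0,1] "chased" : S
      [1,2] "bone" : (N/S)\S
    [2,3] "near" : NP\(N/S)
  [3,6] S\NP   >
    [3,4] "some" : (S\NP)/PP
    [4,6] PP   >
      [4,5] "clearly" : PP/N
      [5,6] "from" : N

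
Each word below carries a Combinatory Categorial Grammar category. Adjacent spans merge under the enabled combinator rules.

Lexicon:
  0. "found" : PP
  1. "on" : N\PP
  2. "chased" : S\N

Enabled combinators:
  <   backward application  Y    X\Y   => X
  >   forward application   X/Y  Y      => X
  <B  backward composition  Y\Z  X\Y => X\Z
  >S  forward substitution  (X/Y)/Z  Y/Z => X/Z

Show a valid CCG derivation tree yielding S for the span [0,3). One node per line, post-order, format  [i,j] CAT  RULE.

[0,1] PP  lex  "found"
[1,2] N\PP  lex  "on"
[0,2] N  <  k=1
[2,3] S\N  lex  "chased"
[0,3] S  <  k=2

[0,3] S   <
  [0,2] N   <
    [0,1] "found" : PP
    [1,2] "on" : N\PP
  [2,3] "chased" : S\N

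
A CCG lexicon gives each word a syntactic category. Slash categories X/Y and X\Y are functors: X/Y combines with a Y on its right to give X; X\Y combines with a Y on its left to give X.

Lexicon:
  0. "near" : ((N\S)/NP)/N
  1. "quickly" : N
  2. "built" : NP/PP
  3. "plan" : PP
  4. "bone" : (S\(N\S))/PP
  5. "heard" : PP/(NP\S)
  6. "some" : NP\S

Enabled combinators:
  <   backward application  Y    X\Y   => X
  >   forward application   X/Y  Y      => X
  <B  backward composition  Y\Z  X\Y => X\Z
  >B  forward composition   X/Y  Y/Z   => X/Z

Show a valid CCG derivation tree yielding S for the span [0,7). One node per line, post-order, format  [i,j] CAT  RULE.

[0,7] S   <
  [0,4] N\S   >
    [0,2] (N\S)/NP   >
      [0,1] "near" : ((N\S)/NP)/N
      [1,2] "quickly" : N
    [2,4] NP   >
      [2,3] "built" : NP/PP
      [3,4] "plan" : PP
  [4,7] S\(N\S)   >
    [4,5] "bone" : (S\(N\S))/PP
    [5,7] PP   >
      [5,6] "heard" : PP/(NP\S)
      [6,7] "some" : NP\S

[0,1] ((N\S)/NP)/N  lex  "near"
[1,2] N  lex  "quickly"
[0,2] (N\S)/NP  >  k=1
[2,3] NP/PP  lex  "built"
[3,4] PP  lex  "plan"
[2,4] NP  >  k=3
[0,4] N\S  >  k=2
[4,5] (S\(N\S))/PP  lex  "bone"
[5,6] PP/(NP\S)  lex  "heard"
[6,7] NP\S  lex  "some"
[5,7] PP  >  k=6
[4,7] S\(N\S)  >  k=5
[0,7] S  <  k=4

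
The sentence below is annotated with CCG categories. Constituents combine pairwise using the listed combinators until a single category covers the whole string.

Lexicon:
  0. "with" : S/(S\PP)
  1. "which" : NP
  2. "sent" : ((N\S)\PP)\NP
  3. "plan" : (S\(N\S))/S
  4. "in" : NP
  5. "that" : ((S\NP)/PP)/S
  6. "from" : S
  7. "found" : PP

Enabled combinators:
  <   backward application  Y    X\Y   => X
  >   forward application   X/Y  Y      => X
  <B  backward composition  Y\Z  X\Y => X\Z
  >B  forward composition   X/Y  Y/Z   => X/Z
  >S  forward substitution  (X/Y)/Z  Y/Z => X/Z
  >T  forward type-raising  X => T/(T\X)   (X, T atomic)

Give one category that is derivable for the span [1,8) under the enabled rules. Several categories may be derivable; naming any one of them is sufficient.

[0,8] S   >
  [0,1] "with" : S/(S\PP)
  [1,8] S\PP   <B
    [1,3] (N\S)\PP   <
      [1,2] "which" : NP
      [2,3] "sent" : ((N\S)\PP)\NP
    [3,8] S\(N\S)   >
      [3,4] "plan" : (S\(N\S))/S
      [4,8] S   <
        [4,5] "in" : NP
        [5,8] S\NP   >
          [5,7] (S\NP)/PP   >
            [5,6] "that" : ((S\NP)/PP)/S
            [6,7] "from" : S
          [7,8] "found" : PP

S\PP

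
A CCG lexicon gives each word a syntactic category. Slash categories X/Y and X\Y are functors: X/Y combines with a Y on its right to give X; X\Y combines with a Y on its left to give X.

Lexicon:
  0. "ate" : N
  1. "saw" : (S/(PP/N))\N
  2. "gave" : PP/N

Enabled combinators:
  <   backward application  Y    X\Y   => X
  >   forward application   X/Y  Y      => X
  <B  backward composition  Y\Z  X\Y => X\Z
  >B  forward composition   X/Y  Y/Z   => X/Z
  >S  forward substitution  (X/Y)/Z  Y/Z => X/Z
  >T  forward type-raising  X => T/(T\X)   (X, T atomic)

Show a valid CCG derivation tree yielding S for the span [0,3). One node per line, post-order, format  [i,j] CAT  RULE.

[0,1] N  lex  "ate"
[1,2] (S/(PP/N))\N  lex  "saw"
[0,2] S/(PP/N)  <  k=1
[2,3] PP/N  lex  "gave"
[0,3] S  >  k=2

[0,3] S   >
  [0,2] S/(PP/N)   <
    [0,1] "ate" : N
    [1,2] "saw" : (S/(PP/N))\N
  [2,3] "gave" : PP/N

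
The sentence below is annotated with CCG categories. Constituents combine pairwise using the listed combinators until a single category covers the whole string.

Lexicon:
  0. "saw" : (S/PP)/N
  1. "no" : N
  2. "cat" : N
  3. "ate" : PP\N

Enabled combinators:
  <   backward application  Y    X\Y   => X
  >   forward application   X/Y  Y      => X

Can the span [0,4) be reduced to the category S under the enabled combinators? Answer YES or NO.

YES

[0,4] S   >
  [0,2] S/PP   >
    [0,1] "saw" : (S/PP)/N
    [1,2] "no" : N
  [2,4] PP   <
    [2,3] "cat" : N
    [3,4] "ate" : PP\N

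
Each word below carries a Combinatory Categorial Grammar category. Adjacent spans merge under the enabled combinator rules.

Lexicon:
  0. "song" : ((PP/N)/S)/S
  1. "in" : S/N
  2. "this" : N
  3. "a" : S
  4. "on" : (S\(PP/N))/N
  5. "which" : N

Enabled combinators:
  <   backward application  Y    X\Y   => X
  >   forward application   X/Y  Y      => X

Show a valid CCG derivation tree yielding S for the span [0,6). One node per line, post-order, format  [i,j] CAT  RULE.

[0,6] S   <
  [0,4] PP/N   >
    [0,3] (PP/N)/S   >
      [0,1] "song" : ((PP/N)/S)/S
      [1,3] S   >
        [1,2] "in" : S/N
        [2,3] "this" : N
    [3,4] "a" : S
  [4,6] S\(PP/N)   >
    [4,5] "on" : (S\(PP/N))/N
    [5,6] "which" : N

[0,1] ((PP/N)/S)/S  lex  "song"
[1,2] S/N  lex  "in"
[2,3] N  lex  "this"
[1,3] S  >  k=2
[0,3] (PP/N)/S  >  k=1
[3,4] S  lex  "a"
[0,4] PP/N  >  k=3
[4,5] (S\(PP/N))/N  lex  "on"
[5,6] N  lex  "which"
[4,6] S\(PP/N)  >  k=5
[0,6] S  <  k=4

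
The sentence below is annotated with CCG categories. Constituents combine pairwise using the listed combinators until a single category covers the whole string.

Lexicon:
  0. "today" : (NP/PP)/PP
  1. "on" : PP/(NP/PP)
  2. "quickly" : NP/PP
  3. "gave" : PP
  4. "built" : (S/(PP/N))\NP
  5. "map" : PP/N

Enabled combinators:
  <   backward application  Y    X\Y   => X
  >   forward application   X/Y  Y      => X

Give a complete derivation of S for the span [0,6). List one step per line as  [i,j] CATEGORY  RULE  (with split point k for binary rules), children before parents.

[0,6] S   >
  [0,5] S/(PP/N)   <
    [0,4] NP   >
      [0,3] NP/PP   >
        [0,1] "today" : (NP/PP)/PP
        [1,3] PP   >
          [1,2] "on" : PP/(NP/PP)
          [2,3] "quickly" : NP/PP
      [3,4] "gave" : PP
    [4,5] "built" : (S/(PP/N))\NP
  [5,6] "map" : PP/N

[0,1] (NP/PP)/PP  lex  "today"
[1,2] PP/(NP/PP)  lex  "on"
[2,3] NP/PP  lex  "quickly"
[1,3] PP  >  k=2
[0,3] NP/PP  >  k=1
[3,4] PP  lex  "gave"
[0,4] NP  >  k=3
[4,5] (S/(PP/N))\NP  lex  "built"
[0,5] S/(PP/N)  <  k=4
[5,6] PP/N  lex  "map"
[0,6] S  >  k=5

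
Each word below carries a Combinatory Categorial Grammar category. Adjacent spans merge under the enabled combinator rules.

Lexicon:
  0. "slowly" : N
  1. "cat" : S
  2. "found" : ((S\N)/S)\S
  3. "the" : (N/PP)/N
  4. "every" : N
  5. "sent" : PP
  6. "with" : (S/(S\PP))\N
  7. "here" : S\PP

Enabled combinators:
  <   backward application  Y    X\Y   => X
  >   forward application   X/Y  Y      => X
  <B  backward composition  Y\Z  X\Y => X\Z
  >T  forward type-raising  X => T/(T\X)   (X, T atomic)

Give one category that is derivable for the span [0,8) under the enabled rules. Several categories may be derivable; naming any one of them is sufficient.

S

[0,8] S   >
  [0,1] S/(S\N)   >T
    [0,1] "slowly" : N
  [1,8] S\N   >
    [1,3] (S\N)/S   <
      [1,2] "cat" : S
      [2,3] "found" : ((S\N)/S)\S
    [3,8] S   >
      [3,7] S/(S\PP)   <
        [3,6] N   >
          [3,5] N/PP   >
            [3,4] "the" : (N/PP)/N
            [4,5] "every" : N
          [5,6] "sent" : PP
        [6,7] "with" : (S/(S\PP))\N
      [7,8] "here" : S\PP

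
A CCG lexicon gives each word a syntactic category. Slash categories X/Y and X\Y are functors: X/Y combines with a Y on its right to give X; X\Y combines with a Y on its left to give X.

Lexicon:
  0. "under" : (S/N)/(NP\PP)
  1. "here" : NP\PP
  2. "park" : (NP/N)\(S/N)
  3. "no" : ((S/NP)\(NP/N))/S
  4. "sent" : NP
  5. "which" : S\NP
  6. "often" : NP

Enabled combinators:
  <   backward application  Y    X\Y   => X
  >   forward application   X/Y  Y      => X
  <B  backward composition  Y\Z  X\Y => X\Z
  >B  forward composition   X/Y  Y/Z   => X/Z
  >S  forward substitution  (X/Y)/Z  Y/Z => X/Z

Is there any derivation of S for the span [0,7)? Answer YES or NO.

YES

[0,7] S   >
  [0,6] S/NP   <
    [0,3] NP/N   <
      [0,2] S/N   >
        [0,1] "under" : (S/N)/(NP\PP)
        [1,2] "here" : NP\PP
      [2,3] "park" : (NP/N)\(S/N)
    [3,6] (S/NP)\(NP/N)   >
      [3,4] "no" : ((S/NP)\(NP/N))/S
      [4,6] S   <
        [4,5] "sent" : NP
        [5,6] "which" : S\NP
  [6,7] "often" : NP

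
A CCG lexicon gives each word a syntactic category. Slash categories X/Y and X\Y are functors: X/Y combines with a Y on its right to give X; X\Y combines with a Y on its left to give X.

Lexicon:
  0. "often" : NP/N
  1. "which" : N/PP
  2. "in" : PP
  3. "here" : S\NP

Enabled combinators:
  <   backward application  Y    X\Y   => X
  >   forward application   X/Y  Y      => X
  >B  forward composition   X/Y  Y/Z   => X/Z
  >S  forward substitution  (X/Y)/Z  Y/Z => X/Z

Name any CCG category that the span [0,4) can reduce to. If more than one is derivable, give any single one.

[0,4] S   <
  [0,3] NP   >
    [0,2] NP/PP   >B
      [0,1] "often" : NP/N
      [1,2] "which" : N/PP
    [2,3] "in" : PP
  [3,4] "here" : S\NP

S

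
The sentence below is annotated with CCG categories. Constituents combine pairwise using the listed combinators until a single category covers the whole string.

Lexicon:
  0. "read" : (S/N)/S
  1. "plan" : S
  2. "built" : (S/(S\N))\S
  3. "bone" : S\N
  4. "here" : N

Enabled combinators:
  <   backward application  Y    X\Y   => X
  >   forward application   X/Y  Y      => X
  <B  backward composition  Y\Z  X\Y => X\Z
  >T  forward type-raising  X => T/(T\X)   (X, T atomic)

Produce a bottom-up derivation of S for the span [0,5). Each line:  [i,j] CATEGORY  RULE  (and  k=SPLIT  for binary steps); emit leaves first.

[0,5] S   >
  [0,4] S/N   >
    [0,1] "read" : (S/N)/S
    [1,4] S   >
      [1,3] S/(S\N)   <
        [1,2] "plan" : S
        [2,3] "built" : (S/(S\N))\S
      [3,4] "bone" : S\N
  [4,5] "here" : N

[0,1] (S/N)/S  lex  "read"
[1,2] S  lex  "plan"
[2,3] (S/(S\N))\S  lex  "built"
[1,3] S/(S\N)  <  k=2
[3,4] S\N  lex  "bone"
[1,4] S  >  k=3
[0,4] S/N  >  k=1
[4,5] N  lex  "here"
[0,5] S  >  k=4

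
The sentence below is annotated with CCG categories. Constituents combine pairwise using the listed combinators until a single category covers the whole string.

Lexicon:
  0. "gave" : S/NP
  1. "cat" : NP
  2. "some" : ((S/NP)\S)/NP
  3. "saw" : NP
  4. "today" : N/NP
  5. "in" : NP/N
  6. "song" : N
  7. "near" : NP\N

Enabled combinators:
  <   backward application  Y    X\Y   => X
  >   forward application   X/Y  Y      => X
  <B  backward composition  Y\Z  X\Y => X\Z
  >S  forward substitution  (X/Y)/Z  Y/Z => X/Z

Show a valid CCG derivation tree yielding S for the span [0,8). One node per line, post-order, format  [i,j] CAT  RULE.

[0,8] S   >
  [0,4] S/NP   <
    [0,2] S   >
      [0,1] "gave" : S/NP
      [1,2] "cat" : NP
    [2,4] (S/NP)\S   >
      [2,3] "some" : ((S/NP)\S)/NP
      [3,4] "saw" : NP
  [4,8] NP   <
    [4,7] N   >
      [4,5] "today" : N/NP
      [5,7] NP   >
        [5,6] "in" : NP/N
        [6,7] "song" : N
    [7,8] "near" : NP\N

[0,1] S/NP  lex  "gave"
[1,2] NP  lex  "cat"
[0,2] S  >  k=1
[2,3] ((S/NP)\S)/NP  lex  "some"
[3,4] NP  lex  "saw"
[2,4] (S/NP)\S  >  k=3
[0,4] S/NP  <  k=2
[4,5] N/NP  lex  "today"
[5,6] NP/N  lex  "in"
[6,7] N  lex  "song"
[5,7] NP  >  k=6
[4,7] N  >  k=5
[7,8] NP\N  lex  "near"
[4,8] NP  <  k=7
[0,8] S  >  k=4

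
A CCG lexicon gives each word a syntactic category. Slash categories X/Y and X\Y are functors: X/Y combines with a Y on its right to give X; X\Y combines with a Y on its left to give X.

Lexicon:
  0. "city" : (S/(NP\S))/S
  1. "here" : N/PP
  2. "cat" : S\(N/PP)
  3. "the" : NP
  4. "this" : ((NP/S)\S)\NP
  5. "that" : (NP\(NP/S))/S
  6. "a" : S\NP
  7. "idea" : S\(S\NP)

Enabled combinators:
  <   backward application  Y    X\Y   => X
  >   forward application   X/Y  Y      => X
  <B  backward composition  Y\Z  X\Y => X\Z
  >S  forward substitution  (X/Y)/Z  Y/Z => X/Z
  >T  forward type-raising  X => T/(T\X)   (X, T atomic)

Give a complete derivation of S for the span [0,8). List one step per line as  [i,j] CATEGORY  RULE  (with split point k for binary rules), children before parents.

[0,1] (S/(NP\S))/S  lex  "city"
[1,2] N/PP  lex  "here"
[2,3] S\(N/PP)  lex  "cat"
[1,3] S  <  k=2
[0,3] S/(NP\S)  >  k=1
[3,4] NP  lex  "the"
[4,5] ((NP/S)\S)\NP  lex  "this"
[3,5] (NP/S)\S  <  k=4
[5,6] (NP\(NP/S))/S  lex  "that"
[6,7] S\NP  lex  "a"
[7,8] S\(S\NP)  lex  "idea"
[6,8] S  <  k=7
[5,8] NP\(NP/S)  >  k=6
[3,8] NP\S  <B  k=5
[0,8] S  >  k=3

[0,8] S   >
  [0,3] S/(NP\S)   >
    [0,1] "city" : (S/(NP\S))/S
    [1,3] S   <
      [1,2] "here" : N/PP
      [2,3] "cat" : S\(N/PP)
  [3,8] NP\S   <B
    [3,5] (NP/S)\S   <
      [3,4] "the" : NP
      [4,5] "this" : ((NP/S)\S)\NP
    [5,8] NP\(NP/S)   >
      [5,6] "that" : (NP\(NP/S))/S
      [6,8] S   <
        [6,7] "a" : S\NP
        [7,8] "idea" : S\(S\NP)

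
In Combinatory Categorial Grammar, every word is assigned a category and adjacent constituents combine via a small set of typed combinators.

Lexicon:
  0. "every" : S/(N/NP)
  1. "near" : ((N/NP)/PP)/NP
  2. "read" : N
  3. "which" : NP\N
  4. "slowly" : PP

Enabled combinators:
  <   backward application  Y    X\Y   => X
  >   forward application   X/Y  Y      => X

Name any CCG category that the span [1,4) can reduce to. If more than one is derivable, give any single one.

(N/NP)/PP

[0,5] S   >
  [0,1] "every" : S/(N/NP)
  [1,5] N/NP   >
    [1,4] (N/NP)/PP   >
      [1,2] "near" : ((N/NP)/PP)/NP
      [2,4] NP   <
        [2,3] "read" : N
        [3,4] "which" : NP\N
    [4,5] "slowly" : PP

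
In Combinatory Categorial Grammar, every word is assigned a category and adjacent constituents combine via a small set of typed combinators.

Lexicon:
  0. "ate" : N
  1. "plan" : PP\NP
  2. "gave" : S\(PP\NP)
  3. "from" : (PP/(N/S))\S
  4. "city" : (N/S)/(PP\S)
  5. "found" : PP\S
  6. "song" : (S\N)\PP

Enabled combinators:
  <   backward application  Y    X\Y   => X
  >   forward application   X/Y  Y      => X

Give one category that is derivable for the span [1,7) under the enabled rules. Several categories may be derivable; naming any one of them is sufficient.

[0,7] S   <
  [0,1] "ate" : N
  [1,7] S\N   <
    [1,6] PP   >
      [1,4] PP/(N/S)   <
        [1,3] S   <
          [1,2] "plan" : PP\NP
          [2,3] "gave" : S\(PP\NP)
        [3,4] "from" : (PP/(N/S))\S
      [4,6] N/S   >
        [4,5] "city" : (N/S)/(PP\S)
        [5,6] "found" : PP\S
    [6,7] "song" : (S\N)\PP

S\N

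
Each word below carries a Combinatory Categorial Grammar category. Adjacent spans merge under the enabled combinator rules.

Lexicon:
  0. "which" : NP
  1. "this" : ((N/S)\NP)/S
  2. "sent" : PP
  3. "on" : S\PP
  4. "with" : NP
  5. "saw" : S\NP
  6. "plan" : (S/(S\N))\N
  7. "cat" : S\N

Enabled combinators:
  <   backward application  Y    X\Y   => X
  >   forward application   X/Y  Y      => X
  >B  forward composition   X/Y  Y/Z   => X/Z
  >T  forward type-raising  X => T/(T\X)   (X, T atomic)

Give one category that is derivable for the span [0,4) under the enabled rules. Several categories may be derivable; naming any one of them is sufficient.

[0,8] S   >
  [0,7] S/(S\N)   <
    [0,6] N   >
      [0,4] N/S   <
        [0,1] "which" : NP
        [1,4] (N/S)\NP   >
          [1,2] "this" : ((N/S)\NP)/S
          [2,4] S   >
            [2,3] S/(S\PP)   >T
              [2,3] "sent" : PP
            [3,4] "on" : S\PP
      [4,6] S   <
        [4,5] "with" : NP
        [5,6] "saw" : S\NP
    [6,7] "plan" : (S/(S\N))\N
  [7,8] "cat" : S\N

N/S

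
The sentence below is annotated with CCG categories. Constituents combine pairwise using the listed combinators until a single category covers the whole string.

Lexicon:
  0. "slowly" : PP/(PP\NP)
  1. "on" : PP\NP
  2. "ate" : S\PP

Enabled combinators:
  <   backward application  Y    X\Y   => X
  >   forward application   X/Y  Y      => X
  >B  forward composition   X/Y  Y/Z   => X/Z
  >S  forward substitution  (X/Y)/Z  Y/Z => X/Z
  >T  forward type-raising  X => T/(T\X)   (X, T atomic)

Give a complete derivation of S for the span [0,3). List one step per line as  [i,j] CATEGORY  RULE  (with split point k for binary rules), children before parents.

[0,3] S   <
  [0,2] PP   >
    [0,1] "slowly" : PP/(PP\NP)
    [1,2] "on" : PP\NP
  [2,3] "ate" : S\PP

[0,1] PP/(PP\NP)  lex  "slowly"
[1,2] PP\NP  lex  "on"
[0,2] PP  >  k=1
[2,3] S\PP  lex  "ate"
[0,3] S  <  k=2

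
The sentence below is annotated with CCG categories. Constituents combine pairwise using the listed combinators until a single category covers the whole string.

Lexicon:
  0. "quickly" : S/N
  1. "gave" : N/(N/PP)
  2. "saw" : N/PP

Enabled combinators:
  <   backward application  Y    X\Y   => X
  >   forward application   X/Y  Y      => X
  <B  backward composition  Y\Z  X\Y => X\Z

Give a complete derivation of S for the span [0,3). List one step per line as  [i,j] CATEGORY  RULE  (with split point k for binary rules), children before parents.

[0,3] S   >
  [0,1] "quickly" : S/N
  [1,3] N   >
    [1,2] "gave" : N/(N/PP)
    [2,3] "saw" : N/PP

[0,1] S/N  lex  "quickly"
[1,2] N/(N/PP)  lex  "gave"
[2,3] N/PP  lex  "saw"
[1,3] N  >  k=2
[0,3] S  >  k=1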